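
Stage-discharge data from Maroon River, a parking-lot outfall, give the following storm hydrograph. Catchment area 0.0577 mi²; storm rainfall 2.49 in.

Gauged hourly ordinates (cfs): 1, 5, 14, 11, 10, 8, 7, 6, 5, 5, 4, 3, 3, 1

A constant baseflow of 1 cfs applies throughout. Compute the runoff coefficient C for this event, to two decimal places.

C ≈ 0.74

ΣQ_DR = 69.00 cfs; V = ΣQ_DR·Δt = 2.484 × 10^5 ft³.
Runoff depth d = V / A = 1.853 in.
C = d / P = 1.853 / 2.49 = 0.74.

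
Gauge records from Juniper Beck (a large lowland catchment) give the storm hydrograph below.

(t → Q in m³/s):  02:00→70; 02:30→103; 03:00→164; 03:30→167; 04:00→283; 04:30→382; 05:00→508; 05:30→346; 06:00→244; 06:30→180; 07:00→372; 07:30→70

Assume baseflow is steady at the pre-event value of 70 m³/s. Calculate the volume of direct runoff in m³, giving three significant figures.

V ≈ 3.69 × 10^6 m³

Direct-runoff ordinates (Q − Q_b): 0.0, 33.0, 94.0, 97.0, 213.0, 312.0, 438.0, 276.0, 174.0, 110.0, 302.0, 0.0 m³/s.
ΣQ_DR = 2049 m³/s.
With Δt = 0.5 h = 1800 s, V = ΣQ_DR · Δt = 2049 × 1800 = 3.69 × 10^6 m³.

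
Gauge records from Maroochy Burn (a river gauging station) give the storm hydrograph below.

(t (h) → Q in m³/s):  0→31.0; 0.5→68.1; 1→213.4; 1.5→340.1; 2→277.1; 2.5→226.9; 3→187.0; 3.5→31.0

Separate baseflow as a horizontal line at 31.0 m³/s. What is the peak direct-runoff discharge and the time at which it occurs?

Q_p = 309.1 m³/s at t = 1.5 h

Subtracting baseflow gives direct-runoff ordinates: 0.0, 37.1, 182.4, 309.1, 246.1, 195.9, 156.0, 0.0 m³/s.
The maximum is 309.1 m³/s, occurring at the reading for t = 1.5 h.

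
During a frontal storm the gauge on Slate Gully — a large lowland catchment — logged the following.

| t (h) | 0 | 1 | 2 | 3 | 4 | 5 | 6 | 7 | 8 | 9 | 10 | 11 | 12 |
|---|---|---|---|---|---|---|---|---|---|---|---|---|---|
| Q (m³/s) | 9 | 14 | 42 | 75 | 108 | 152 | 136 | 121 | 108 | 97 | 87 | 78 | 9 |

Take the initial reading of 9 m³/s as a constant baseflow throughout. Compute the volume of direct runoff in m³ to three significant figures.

Direct-runoff ordinates (Q − Q_b): 0.0, 5.0, 33.0, 66.0, 99.0, 143.0, 127.0, 112.0, 99.0, 88.0, 78.0, 69.0, 0.0 m³/s.
ΣQ_DR = 919.0 m³/s.
With Δt = 1 h = 3600 s, V = ΣQ_DR · Δt = 919.0 × 3600 = 3.31 × 10^6 m³.

V ≈ 3.31 × 10^6 m³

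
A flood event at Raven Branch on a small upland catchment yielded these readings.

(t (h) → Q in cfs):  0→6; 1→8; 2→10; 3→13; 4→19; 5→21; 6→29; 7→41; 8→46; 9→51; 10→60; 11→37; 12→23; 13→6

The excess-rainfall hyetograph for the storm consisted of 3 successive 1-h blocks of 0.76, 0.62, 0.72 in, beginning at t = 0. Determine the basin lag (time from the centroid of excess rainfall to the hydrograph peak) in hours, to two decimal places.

t_L ≈ 8.52 h

Centroid of excess rainfall: t_c = Σ P_i·t̄_i / ΣP_i = 1.4810 h (block centres at 0.5, 1.5, 2.5 h).
Hydrograph peak occurs at t = 10 h, so basin lag t_L = 10 − 1.4810 = 8.52 h.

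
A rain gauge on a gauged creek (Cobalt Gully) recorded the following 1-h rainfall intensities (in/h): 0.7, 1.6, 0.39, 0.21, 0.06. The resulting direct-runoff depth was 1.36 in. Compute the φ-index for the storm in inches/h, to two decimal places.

φ ≈ 0.47 in/h

Only the 2 blocks with intensity above φ contribute runoff: 0.7, 1.6 in/h.
Σ(I−φ)·Δt = d  ⇒  (0.7+1.6 − 2φ)·1 = 1.36
φ = (2.300 − 1.36/1) / 2 = 0.47 in/h.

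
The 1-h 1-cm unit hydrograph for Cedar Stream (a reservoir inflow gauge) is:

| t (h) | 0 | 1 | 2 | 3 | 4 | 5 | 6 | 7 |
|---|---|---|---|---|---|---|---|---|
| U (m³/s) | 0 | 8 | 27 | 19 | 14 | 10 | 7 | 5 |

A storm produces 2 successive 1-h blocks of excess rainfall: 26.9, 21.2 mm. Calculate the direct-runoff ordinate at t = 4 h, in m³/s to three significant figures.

Q ≈ 77.9 m³/s

By discrete convolution, Q_j = Σ (P_i / 10 mm) · U_{j−i}.
At t = 4 h (j=4): Q = (26.9/10)·14 + (21.2/10)·19 = 77.9 m³/s.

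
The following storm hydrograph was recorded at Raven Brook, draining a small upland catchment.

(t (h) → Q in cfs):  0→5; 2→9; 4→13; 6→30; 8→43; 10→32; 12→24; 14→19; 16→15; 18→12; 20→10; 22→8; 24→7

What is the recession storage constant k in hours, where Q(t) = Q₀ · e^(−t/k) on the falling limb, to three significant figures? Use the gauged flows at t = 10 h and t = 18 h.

On the falling limb, Q drops from 32 to 12 cfs between t = 10 h and t = 18 h (Δt = 8 h).
k = −Δt / ln(Q₂/Q₁) = −8 / ln(12/32) = 8.16 h.

k ≈ 8.16 h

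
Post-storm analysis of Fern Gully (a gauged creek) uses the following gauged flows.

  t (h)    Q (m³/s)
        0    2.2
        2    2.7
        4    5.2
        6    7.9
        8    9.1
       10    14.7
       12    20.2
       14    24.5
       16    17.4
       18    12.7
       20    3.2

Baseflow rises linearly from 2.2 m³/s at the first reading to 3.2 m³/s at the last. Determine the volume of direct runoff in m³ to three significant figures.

Direct-runoff ordinates (Q − Q_b): 0.00, 0.40, 2.80, 5.40, 6.50, 12.00, 17.40, 21.60, 14.40, 9.60, 0.00 m³/s.
ΣQ_DR = 90.10 m³/s.
With Δt = 2 h = 7200 s, V = ΣQ_DR · Δt = 90.10 × 7200 = 6.49 × 10^5 m³.

V ≈ 6.49 × 10^5 m³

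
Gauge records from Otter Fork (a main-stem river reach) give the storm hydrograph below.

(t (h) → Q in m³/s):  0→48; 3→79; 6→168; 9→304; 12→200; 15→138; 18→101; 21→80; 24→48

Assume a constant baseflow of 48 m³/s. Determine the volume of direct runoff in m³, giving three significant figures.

Direct-runoff ordinates (Q − Q_b): 0.0, 31.0, 120.0, 256.0, 152.0, 90.0, 53.0, 32.0, 0.0 m³/s.
ΣQ_DR = 734.0 m³/s.
With Δt = 3 h = 10800 s, V = ΣQ_DR · Δt = 734.0 × 10800 = 7.93 × 10^6 m³.

V ≈ 7.93 × 10^6 m³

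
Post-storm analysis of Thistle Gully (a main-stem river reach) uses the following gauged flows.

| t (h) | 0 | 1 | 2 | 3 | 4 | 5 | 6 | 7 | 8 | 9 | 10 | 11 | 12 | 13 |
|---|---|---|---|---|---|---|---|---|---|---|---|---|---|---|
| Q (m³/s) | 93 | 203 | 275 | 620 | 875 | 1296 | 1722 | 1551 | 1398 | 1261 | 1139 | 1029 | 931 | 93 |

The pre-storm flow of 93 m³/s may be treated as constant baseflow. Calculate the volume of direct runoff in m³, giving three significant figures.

V ≈ 4.03 × 10^7 m³

Direct-runoff ordinates (Q − Q_b): 0.0, 110.0, 182.0, 527.0, 782.0, 1203.0, 1629.0, 1458.0, 1305.0, 1168.0, 1046.0, 936.0, 838.0, 0.0 m³/s.
ΣQ_DR = 11180 m³/s.
With Δt = 1 h = 3600 s, V = ΣQ_DR · Δt = 11180 × 3600 = 4.03 × 10^7 m³.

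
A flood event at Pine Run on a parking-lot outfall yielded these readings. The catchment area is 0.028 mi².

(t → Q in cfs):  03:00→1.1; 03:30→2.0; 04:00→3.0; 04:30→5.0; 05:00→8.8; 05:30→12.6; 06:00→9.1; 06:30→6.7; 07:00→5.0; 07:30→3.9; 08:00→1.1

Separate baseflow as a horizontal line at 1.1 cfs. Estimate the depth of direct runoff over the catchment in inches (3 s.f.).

Direct runoff: 0.0, 0.9, 1.9, 3.9, 7.7, 11.5, 8.0, 5.6, 3.9, 2.8, 0.0 cfs; ΣQ_DR = 46.20 cfs.
V = ΣQ_DR · Δt = 46.20 × 1800 s = 83160 ft³.
Over A = 0.028 mi², depth = V / A = 1.28 in.

d ≈ 1.28 in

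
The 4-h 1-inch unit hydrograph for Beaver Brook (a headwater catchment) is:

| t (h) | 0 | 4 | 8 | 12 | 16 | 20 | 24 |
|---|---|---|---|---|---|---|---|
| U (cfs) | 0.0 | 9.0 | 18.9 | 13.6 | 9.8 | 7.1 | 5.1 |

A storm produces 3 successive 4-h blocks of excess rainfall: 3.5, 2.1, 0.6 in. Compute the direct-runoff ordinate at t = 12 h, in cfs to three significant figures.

By discrete convolution, Q_j = Σ (P_i / 1 in) · U_{j−i}.
At t = 12 h (j=3): Q = (3.5/1)·13.6 + (2.1/1)·18.9 + (0.6/1)·9.0 = 92.7 cfs.

Q ≈ 92.7 cfs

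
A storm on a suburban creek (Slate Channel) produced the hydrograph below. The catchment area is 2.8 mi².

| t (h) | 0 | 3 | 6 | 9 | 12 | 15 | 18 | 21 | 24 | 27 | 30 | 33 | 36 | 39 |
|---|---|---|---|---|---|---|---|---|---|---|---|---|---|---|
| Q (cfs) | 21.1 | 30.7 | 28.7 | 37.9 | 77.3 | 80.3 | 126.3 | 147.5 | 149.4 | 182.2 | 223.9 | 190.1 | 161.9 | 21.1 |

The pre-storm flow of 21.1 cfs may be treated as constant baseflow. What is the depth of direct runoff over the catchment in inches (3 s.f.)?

Direct runoff: 0.0, 9.6, 7.6, 16.8, 56.2, 59.2, 105.2, 126.4, 128.3, 161.1, 202.8, 169.0, 140.8, 0.0 cfs; ΣQ_DR = 1183 cfs.
V = ΣQ_DR · Δt = 1183 × 10800 s = 1.278 × 10^7 ft³.
Over A = 2.8 mi², depth = V / A = 1.96 in.

d ≈ 1.96 in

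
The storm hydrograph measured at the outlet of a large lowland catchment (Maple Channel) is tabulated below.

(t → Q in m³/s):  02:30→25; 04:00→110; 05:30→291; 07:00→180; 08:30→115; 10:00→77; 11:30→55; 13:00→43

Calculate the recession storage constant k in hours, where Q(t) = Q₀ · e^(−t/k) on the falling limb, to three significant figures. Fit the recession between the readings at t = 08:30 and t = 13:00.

On the falling limb, Q drops from 115 to 43 m³/s between t = 08:30 and t = 13:00 (Δt = 4.5 h).
k = −Δt / ln(Q₂/Q₁) = −4.5 / ln(43/115) = 4.57 h.

k ≈ 4.57 h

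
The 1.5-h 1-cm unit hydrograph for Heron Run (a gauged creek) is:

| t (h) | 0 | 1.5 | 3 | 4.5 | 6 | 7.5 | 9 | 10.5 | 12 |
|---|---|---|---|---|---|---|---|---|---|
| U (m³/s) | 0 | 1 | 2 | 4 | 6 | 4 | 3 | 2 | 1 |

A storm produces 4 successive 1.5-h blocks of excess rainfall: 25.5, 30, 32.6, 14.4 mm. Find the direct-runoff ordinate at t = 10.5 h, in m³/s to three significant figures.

By discrete convolution, Q_j = Σ (P_i / 10 mm) · U_{j−i}.
At t = 10.5 h (j=7): Q = (25.5/10)·2 + (30/10)·3 + (32.6/10)·4 + (14.4/10)·6 = 35.8 m³/s.

Q ≈ 35.8 m³/s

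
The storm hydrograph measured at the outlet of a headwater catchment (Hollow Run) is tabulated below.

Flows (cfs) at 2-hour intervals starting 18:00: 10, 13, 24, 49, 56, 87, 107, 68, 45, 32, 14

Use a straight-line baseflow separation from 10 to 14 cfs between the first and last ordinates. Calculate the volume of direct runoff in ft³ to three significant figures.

V ≈ 2.69 × 10^6 ft³

Direct-runoff ordinates (Q − Q_b): 0.00, 2.60, 13.20, 37.80, 44.40, 75.00, 94.60, 55.20, 31.80, 18.40, 0.00 cfs.
ΣQ_DR = 373.0 cfs.
With Δt = 2 h = 7200 s, V = ΣQ_DR · Δt = 373.0 × 7200 = 2.69 × 10^6 ft³.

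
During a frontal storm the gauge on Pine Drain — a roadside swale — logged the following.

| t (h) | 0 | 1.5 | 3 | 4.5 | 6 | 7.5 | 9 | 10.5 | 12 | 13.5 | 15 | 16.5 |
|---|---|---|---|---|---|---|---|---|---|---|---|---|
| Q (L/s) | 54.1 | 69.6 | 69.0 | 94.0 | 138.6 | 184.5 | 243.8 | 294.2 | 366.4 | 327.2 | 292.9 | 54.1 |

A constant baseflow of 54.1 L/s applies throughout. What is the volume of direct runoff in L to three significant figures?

Direct-runoff ordinates (Q − Q_b): 0.0, 15.5, 14.9, 39.9, 84.5, 130.4, 189.7, 240.1, 312.3, 273.1, 238.8, 0.0 L/s.
ΣQ_DR = 1539 L/s.
With Δt = 1.5 h = 5400 s, V = ΣQ_DR · Δt = 1539 × 5400 = 8.31 × 10^6 L.

V ≈ 8.31 × 10^6 L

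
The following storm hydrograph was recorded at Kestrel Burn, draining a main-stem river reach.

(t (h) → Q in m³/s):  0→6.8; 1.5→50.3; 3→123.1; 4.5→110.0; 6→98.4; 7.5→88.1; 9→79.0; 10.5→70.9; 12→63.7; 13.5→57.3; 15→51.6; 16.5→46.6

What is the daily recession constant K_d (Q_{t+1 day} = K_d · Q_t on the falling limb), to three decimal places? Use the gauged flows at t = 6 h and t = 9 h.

K_d ≈ 0.173

Between t = 6 h and t = 9 h the flow falls from 98.4 to 79.0 m³/s over 2×1.5 h = 3 h.
Per-interval ratio K = (79.0/98.4)^(1/2) = 0.8960; K_d = K^(24/1.5) = 0.173.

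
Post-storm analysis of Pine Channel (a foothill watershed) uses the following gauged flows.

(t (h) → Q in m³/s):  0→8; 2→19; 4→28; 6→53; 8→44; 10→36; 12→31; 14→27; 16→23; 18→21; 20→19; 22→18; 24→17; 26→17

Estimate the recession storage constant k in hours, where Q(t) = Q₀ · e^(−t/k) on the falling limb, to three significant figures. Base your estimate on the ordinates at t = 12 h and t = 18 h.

k ≈ 15.4 h

On the falling limb, Q drops from 31 to 21 m³/s between t = 12 h and t = 18 h (Δt = 6 h).
k = −Δt / ln(Q₂/Q₁) = −6 / ln(21/31) = 15.4 h.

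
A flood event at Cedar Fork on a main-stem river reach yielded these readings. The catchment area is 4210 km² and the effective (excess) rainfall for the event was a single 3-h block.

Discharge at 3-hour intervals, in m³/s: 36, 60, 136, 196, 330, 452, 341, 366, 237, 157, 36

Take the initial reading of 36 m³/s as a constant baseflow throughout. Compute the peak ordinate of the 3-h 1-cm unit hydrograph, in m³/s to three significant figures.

U_p ≈ 831 m³/s

Direct runoff: 0.0, 24.0, 100.0, 160.0, 294.0, 416.0, 305.0, 330.0, 201.0, 121.0, 0.0 m³/s; ΣQ_DR = 1951 m³/s, peak = 416.0 m³/s.
Runoff depth d = ΣQ_DR·Δt / A = 1951 × 10800 / (4210 km²) = 5.005 mm.
The 1-cm UH is the DRH scaled by (10 mm)/d, so U_p = 416.0 × 10/5.005 = 831 m³/s.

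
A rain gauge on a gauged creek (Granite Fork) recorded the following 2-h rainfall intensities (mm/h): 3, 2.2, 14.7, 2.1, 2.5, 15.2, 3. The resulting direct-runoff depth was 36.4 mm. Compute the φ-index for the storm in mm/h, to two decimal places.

φ ≈ 5.85 mm/h

Only the 2 blocks with intensity above φ contribute runoff: 14.7, 15.2 mm/h.
Σ(I−φ)·Δt = d  ⇒  (14.7+15.2 − 2φ)·2 = 36.4
φ = (29.90 − 36.4/2) / 2 = 5.85 mm/h.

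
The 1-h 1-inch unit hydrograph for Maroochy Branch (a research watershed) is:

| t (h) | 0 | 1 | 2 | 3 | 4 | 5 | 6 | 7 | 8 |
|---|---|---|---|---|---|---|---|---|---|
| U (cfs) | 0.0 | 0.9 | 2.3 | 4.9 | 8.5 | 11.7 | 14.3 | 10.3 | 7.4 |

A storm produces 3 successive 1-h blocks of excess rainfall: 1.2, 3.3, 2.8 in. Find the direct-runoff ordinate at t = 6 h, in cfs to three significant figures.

Q ≈ 79.6 cfs

By discrete convolution, Q_j = Σ (P_i / 1 in) · U_{j−i}.
At t = 6 h (j=6): Q = (1.2/1)·14.3 + (3.3/1)·11.7 + (2.8/1)·8.5 = 79.6 cfs.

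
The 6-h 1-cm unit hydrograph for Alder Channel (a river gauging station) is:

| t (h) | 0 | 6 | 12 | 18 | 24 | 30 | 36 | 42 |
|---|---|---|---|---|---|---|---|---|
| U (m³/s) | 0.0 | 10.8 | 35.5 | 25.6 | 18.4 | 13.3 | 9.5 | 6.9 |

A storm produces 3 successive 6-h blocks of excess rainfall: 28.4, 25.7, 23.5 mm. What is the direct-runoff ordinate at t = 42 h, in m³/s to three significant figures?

Q ≈ 75.3 m³/s

By discrete convolution, Q_j = Σ (P_i / 10 mm) · U_{j−i}.
At t = 42 h (j=7): Q = (28.4/10)·6.9 + (25.7/10)·9.5 + (23.5/10)·13.3 = 75.3 m³/s.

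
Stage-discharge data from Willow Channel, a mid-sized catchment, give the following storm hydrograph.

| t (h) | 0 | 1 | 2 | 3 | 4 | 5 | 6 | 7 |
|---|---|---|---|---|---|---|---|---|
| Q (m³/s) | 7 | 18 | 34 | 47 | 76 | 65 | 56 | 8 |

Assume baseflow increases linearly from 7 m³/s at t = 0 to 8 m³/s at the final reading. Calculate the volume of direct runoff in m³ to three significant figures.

Direct-runoff ordinates (Q − Q_b): 0.00, 10.86, 26.71, 39.57, 68.43, 57.29, 48.14, 0.00 m³/s.
ΣQ_DR = 251.0 m³/s.
With Δt = 1 h = 3600 s, V = ΣQ_DR · Δt = 251.0 × 3600 = 9.04 × 10^5 m³.

V ≈ 9.04 × 10^5 m³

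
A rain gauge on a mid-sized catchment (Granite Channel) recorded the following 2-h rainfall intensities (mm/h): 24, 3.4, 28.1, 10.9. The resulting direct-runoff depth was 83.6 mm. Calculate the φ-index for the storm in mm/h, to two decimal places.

φ ≈ 7.07 mm/h

Only the 3 blocks with intensity above φ contribute runoff: 24, 28.1, 10.9 mm/h.
Σ(I−φ)·Δt = d  ⇒  (24+28.1+10.9 − 3φ)·2 = 83.6
φ = (63.00 − 83.6/2) / 3 = 7.07 mm/h.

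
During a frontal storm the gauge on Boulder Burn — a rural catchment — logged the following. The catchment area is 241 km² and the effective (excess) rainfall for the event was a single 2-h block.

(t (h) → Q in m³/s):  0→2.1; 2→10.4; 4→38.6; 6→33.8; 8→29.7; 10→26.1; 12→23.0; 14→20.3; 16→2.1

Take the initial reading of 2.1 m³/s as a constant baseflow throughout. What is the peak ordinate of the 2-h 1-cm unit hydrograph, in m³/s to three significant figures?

Direct runoff: 0.0, 8.3, 36.5, 31.7, 27.6, 24.0, 20.9, 18.2, 0.0 m³/s; ΣQ_DR = 167.2 m³/s, peak = 36.5 m³/s.
Runoff depth d = ΣQ_DR·Δt / A = 167.2 × 7200 / (241 km²) = 4.995 mm.
The 1-cm UH is the DRH scaled by (10 mm)/d, so U_p = 36.5 × 10/4.995 = 73.1 m³/s.

U_p ≈ 73.1 m³/s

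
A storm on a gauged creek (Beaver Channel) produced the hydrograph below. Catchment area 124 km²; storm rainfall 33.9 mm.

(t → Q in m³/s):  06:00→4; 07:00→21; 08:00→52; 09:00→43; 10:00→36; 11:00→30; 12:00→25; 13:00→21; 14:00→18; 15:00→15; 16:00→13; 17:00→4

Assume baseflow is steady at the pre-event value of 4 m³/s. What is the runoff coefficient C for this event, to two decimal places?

ΣQ_DR = 234.0 m³/s; V = ΣQ_DR·Δt = 8.424 × 10^5 m³.
Runoff depth d = V / A = 6.794 mm.
C = d / P = 6.794 / 33.9 = 0.20.

C ≈ 0.20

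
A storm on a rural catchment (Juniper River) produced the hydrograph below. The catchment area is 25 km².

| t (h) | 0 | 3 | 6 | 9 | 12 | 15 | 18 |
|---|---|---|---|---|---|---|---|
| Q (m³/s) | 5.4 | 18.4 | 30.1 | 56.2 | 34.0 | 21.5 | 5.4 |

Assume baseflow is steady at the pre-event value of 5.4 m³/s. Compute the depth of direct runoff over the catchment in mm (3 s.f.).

d ≈ 57.5 mm

Direct runoff: 0.0, 13.0, 24.7, 50.8, 28.6, 16.1, 0.0 m³/s; ΣQ_DR = 133.2 m³/s.
V = ΣQ_DR · Δt = 133.2 × 10800 s = 1.439 × 10^6 m³.
Over A = 25 km², depth = V / A = 57.5 mm.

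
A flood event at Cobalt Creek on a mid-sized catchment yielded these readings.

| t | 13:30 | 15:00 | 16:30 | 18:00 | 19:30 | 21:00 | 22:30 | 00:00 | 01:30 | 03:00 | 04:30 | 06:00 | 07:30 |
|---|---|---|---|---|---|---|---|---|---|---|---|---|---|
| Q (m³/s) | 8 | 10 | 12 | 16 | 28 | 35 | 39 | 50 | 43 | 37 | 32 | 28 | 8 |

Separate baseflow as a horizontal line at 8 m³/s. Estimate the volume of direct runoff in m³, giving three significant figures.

V ≈ 1.31 × 10^6 m³

Direct-runoff ordinates (Q − Q_b): 0.0, 2.0, 4.0, 8.0, 20.0, 27.0, 31.0, 42.0, 35.0, 29.0, 24.0, 20.0, 0.0 m³/s.
ΣQ_DR = 242.0 m³/s.
With Δt = 1.5 h = 5400 s, V = ΣQ_DR · Δt = 242.0 × 5400 = 1.31 × 10^6 m³.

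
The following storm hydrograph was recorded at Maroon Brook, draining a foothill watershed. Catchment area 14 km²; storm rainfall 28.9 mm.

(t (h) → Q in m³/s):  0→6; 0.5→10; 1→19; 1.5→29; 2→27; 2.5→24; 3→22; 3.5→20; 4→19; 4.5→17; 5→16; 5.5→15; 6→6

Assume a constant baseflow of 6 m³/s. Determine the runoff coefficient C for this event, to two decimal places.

C ≈ 0.68

ΣQ_DR = 152.0 m³/s; V = ΣQ_DR·Δt = 2.736 × 10^5 m³.
Runoff depth d = V / A = 19.54 mm.
C = d / P = 19.54 / 28.9 = 0.68.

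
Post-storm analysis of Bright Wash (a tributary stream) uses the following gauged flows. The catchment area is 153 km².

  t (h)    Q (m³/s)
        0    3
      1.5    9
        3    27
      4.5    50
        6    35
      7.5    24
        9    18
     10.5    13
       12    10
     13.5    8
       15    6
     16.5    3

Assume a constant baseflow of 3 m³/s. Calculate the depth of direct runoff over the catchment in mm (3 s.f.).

Direct runoff: 0.0, 6.0, 24.0, 47.0, 32.0, 21.0, 15.0, 10.0, 7.0, 5.0, 3.0, 0.0 m³/s; ΣQ_DR = 170.0 m³/s.
V = ΣQ_DR · Δt = 170.0 × 5400 s = 9.180 × 10^5 m³.
Over A = 153 km², depth = V / A = 6.00 mm.

d ≈ 6.00 mm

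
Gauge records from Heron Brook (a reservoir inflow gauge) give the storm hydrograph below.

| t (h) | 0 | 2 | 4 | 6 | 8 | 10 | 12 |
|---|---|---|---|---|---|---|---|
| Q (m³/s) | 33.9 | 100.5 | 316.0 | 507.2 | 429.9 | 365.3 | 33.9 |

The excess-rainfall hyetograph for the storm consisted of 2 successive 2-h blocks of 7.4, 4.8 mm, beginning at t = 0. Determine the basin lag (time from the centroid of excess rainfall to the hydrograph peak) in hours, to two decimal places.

Centroid of excess rainfall: t_c = Σ P_i·t̄_i / ΣP_i = 1.7869 h (block centres at 1, 3 h).
Hydrograph peak occurs at t = 6 h, so basin lag t_L = 6 − 1.7869 = 4.21 h.

t_L ≈ 4.21 h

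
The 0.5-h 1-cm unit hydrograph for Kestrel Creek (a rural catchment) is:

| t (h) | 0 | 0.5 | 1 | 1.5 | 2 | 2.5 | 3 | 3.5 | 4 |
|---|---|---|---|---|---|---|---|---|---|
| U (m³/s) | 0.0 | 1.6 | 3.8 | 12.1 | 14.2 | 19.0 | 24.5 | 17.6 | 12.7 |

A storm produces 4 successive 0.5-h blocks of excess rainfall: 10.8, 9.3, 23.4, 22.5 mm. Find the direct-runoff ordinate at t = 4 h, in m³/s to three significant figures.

By discrete convolution, Q_j = Σ (P_i / 10 mm) · U_{j−i}.
At t = 4 h (j=8): Q = (10.8/10)·12.7 + (9.3/10)·17.6 + (23.4/10)·24.5 + (22.5/10)·19.0 = 130 m³/s.

Q ≈ 130 m³/s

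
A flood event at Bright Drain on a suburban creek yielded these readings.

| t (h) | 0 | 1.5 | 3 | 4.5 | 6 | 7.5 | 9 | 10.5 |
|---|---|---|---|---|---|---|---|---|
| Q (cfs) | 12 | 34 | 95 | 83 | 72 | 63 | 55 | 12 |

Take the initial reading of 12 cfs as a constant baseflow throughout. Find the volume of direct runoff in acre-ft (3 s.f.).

Direct-runoff ordinates (Q − Q_b): 0.0, 22.0, 83.0, 71.0, 60.0, 51.0, 43.0, 0.0 cfs.
ΣQ_DR = 330.0 cfs.
With Δt = 1.5 h = 5400 s, V = ΣQ_DR · Δt = 330.0 × 5400 = 1.78 × 10^6 ft³ = 40.9 acre-ft.

V ≈ 40.9 acre-ft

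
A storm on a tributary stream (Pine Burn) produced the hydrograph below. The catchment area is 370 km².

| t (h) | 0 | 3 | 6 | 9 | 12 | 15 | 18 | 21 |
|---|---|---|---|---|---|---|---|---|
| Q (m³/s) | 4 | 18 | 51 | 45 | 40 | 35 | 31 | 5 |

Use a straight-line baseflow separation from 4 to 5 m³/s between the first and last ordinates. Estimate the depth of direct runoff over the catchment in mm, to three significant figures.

Direct runoff: 0.00, 13.86, 46.71, 40.57, 35.43, 30.29, 26.14, 0.00 m³/s; ΣQ_DR = 193.0 m³/s.
V = ΣQ_DR · Δt = 193.0 × 10800 s = 2.084 × 10^6 m³.
Over A = 370 km², depth = V / A = 5.63 mm.

d ≈ 5.63 mm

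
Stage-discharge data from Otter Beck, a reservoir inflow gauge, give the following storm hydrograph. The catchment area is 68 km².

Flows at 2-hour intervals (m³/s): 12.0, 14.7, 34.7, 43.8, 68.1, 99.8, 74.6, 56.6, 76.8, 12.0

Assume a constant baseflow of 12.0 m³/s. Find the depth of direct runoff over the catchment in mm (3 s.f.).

d ≈ 39.5 mm

Direct runoff: 0.0, 2.7, 22.7, 31.8, 56.1, 87.8, 62.6, 44.6, 64.8, 0.0 m³/s; ΣQ_DR = 373.1 m³/s.
V = ΣQ_DR · Δt = 373.1 × 7200 s = 2.686 × 10^6 m³.
Over A = 68 km², depth = V / A = 39.5 mm.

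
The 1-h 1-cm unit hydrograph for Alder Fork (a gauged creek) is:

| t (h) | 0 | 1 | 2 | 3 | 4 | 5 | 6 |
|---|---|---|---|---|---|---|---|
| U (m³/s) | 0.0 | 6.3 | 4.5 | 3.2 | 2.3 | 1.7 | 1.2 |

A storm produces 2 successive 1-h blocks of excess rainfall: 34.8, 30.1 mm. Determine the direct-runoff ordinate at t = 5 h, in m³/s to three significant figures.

Q ≈ 12.8 m³/s

By discrete convolution, Q_j = Σ (P_i / 10 mm) · U_{j−i}.
At t = 5 h (j=5): Q = (34.8/10)·1.7 + (30.1/10)·2.3 = 12.8 m³/s.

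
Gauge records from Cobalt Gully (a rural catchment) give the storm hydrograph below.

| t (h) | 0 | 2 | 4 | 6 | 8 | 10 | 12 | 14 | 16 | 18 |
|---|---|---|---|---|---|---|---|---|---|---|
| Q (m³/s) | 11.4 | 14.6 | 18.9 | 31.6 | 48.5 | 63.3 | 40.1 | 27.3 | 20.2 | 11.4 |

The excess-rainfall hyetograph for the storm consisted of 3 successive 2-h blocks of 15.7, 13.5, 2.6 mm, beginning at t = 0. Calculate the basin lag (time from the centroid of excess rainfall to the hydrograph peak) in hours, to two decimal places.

t_L ≈ 7.82 h

Centroid of excess rainfall: t_c = Σ P_i·t̄_i / ΣP_i = 2.1761 h (block centres at 1, 3, 5 h).
Hydrograph peak occurs at t = 10 h, so basin lag t_L = 10 − 2.1761 = 7.82 h.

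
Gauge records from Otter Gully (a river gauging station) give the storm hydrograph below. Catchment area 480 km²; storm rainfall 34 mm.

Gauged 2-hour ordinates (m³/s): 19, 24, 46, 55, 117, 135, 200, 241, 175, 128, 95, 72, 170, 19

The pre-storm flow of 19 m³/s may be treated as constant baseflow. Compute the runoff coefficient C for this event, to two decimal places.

ΣQ_DR = 1230 m³/s; V = ΣQ_DR·Δt = 8.856 × 10^6 m³.
Runoff depth d = V / A = 18.45 mm.
C = d / P = 18.45 / 34 = 0.54.

C ≈ 0.54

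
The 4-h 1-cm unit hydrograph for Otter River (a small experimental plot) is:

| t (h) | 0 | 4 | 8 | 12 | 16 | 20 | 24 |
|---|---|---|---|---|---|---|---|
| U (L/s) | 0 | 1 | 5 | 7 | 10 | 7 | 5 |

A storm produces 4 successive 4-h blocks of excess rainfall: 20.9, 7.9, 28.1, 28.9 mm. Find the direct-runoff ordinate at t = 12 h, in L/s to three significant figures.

Q ≈ 21.4 L/s

By discrete convolution, Q_j = Σ (P_i / 10 mm) · U_{j−i}.
At t = 12 h (j=3): Q = (20.9/10)·7 + (7.9/10)·5 + (28.1/10)·1 + (28.9/10)·0 = 21.4 L/s.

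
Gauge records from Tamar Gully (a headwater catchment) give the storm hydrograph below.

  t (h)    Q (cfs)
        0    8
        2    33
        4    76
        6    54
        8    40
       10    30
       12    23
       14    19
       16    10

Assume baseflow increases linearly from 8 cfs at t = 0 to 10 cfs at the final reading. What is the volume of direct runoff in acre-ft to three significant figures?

V ≈ 35.0 acre-ft

Direct-runoff ordinates (Q − Q_b): 0.00, 24.75, 67.50, 45.25, 31.00, 20.75, 13.50, 9.25, 0.00 cfs.
ΣQ_DR = 212.0 cfs.
With Δt = 2 h = 7200 s, V = ΣQ_DR · Δt = 212.0 × 7200 = 1.53 × 10^6 ft³ = 35.0 acre-ft.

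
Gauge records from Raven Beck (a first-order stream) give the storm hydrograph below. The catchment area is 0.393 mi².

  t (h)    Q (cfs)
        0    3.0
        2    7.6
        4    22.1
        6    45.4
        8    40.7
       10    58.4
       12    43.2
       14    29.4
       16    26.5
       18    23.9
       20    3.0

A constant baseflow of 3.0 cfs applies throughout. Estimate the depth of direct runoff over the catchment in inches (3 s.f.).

Direct runoff: 0.0, 4.6, 19.1, 42.4, 37.7, 55.4, 40.2, 26.4, 23.5, 20.9, 0.0 cfs; ΣQ_DR = 270.2 cfs.
V = ΣQ_DR · Δt = 270.2 × 7200 s = 1.945 × 10^6 ft³.
Over A = 0.393 mi², depth = V / A = 2.13 in.

d ≈ 2.13 in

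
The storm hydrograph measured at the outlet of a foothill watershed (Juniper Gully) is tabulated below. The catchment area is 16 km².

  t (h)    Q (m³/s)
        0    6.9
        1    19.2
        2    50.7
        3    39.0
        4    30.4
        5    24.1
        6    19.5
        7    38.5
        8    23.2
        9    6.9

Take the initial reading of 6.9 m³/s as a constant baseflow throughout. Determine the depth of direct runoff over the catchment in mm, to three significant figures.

d ≈ 42.6 mm

Direct runoff: 0.0, 12.3, 43.8, 32.1, 23.5, 17.2, 12.6, 31.6, 16.3, 0.0 m³/s; ΣQ_DR = 189.4 m³/s.
V = ΣQ_DR · Δt = 189.4 × 3600 s = 6.818 × 10^5 m³.
Over A = 16 km², depth = V / A = 42.6 mm.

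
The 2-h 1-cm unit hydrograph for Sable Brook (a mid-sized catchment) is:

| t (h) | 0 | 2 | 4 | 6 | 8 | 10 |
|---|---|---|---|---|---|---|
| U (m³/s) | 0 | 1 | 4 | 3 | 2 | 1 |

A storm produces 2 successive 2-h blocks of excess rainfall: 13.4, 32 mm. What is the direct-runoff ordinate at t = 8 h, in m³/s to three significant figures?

By discrete convolution, Q_j = Σ (P_i / 10 mm) · U_{j−i}.
At t = 8 h (j=4): Q = (13.4/10)·2 + (32/10)·3 = 12.3 m³/s.

Q ≈ 12.3 m³/s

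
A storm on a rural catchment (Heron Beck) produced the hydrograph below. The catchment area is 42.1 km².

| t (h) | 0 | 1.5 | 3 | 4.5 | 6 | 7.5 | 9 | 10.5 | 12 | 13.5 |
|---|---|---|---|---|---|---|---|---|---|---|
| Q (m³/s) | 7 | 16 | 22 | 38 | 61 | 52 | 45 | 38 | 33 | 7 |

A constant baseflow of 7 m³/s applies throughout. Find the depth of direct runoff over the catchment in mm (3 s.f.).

d ≈ 31.9 mm

Direct runoff: 0.0, 9.0, 15.0, 31.0, 54.0, 45.0, 38.0, 31.0, 26.0, 0.0 m³/s; ΣQ_DR = 249.0 m³/s.
V = ΣQ_DR · Δt = 249.0 × 5400 s = 1.345 × 10^6 m³.
Over A = 42.1 km², depth = V / A = 31.9 mm.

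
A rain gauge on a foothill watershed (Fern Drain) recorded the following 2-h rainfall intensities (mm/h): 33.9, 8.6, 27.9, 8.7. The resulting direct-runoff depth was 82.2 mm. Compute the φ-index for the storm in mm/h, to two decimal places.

Only the 2 blocks with intensity above φ contribute runoff: 33.9, 27.9 mm/h.
Σ(I−φ)·Δt = d  ⇒  (33.9+27.9 − 2φ)·2 = 82.2
φ = (61.80 − 82.2/2) / 2 = 10.35 mm/h.

φ ≈ 10.35 mm/h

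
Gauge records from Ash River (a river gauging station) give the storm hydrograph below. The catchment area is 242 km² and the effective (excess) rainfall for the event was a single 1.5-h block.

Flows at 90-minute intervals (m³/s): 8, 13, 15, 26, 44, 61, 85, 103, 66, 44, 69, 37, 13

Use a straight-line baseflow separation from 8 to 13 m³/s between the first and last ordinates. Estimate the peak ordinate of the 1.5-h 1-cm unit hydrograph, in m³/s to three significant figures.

Direct runoff: 0.00, 4.58, 6.17, 16.75, 34.33, 50.92, 74.50, 92.08, 54.67, 32.25, 56.83, 24.42, 0.00 m³/s; ΣQ_DR = 447.5 m³/s, peak = 92.08 m³/s.
Runoff depth d = ΣQ_DR·Δt / A = 447.5 × 5400 / (242 km²) = 9.986 mm.
The 1-cm UH is the DRH scaled by (10 mm)/d, so U_p = 92.08 × 10/9.986 = 92.2 m³/s.

U_p ≈ 92.2 m³/s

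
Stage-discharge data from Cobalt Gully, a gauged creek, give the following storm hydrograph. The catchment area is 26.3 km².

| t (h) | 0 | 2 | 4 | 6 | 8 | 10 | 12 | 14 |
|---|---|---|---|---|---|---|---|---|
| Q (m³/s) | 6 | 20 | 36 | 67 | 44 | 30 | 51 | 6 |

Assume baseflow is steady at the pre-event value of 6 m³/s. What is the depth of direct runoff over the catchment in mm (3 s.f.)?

Direct runoff: 0.0, 14.0, 30.0, 61.0, 38.0, 24.0, 45.0, 0.0 m³/s; ΣQ_DR = 212.0 m³/s.
V = ΣQ_DR · Δt = 212.0 × 7200 s = 1.526 × 10^6 m³.
Over A = 26.3 km², depth = V / A = 58.0 mm.

d ≈ 58.0 mm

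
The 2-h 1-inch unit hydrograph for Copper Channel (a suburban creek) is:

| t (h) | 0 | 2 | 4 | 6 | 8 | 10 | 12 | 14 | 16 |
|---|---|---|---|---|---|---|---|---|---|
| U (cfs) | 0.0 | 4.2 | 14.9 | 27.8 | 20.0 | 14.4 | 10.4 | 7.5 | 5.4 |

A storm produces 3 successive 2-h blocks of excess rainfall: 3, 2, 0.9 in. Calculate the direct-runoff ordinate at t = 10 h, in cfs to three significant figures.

Q ≈ 108 cfs

By discrete convolution, Q_j = Σ (P_i / 1 in) · U_{j−i}.
At t = 10 h (j=5): Q = (3/1)·14.4 + (2/1)·20.0 + (0.9/1)·27.8 = 108 cfs.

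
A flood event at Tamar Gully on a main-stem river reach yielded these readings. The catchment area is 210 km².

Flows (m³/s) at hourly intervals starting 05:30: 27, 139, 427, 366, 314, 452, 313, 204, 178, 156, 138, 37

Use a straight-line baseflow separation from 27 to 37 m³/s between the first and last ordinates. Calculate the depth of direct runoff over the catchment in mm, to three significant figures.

Direct runoff: 0.00, 111.09, 398.18, 336.27, 283.36, 420.45, 280.55, 170.64, 143.73, 120.82, 101.91, 0.00 m³/s; ΣQ_DR = 2367 m³/s.
V = ΣQ_DR · Δt = 2367 × 3600 s = 8.521 × 10^6 m³.
Over A = 210 km², depth = V / A = 40.6 mm.

d ≈ 40.6 mm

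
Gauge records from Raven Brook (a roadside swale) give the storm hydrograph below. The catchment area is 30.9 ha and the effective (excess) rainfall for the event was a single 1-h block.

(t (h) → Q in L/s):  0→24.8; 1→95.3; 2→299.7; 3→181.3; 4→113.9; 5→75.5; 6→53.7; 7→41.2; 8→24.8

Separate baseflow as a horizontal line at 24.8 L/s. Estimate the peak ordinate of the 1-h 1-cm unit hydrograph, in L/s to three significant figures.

U_p ≈ 343 L/s

Direct runoff: 0.0, 70.5, 274.9, 156.5, 89.1, 50.7, 28.9, 16.4, 0.0 L/s; ΣQ_DR = 687.0 L/s, peak = 274.9 L/s.
Runoff depth d = ΣQ_DR·Δt / A = 687.0 × 3600 / (30.9 ha) = 8.004 mm.
The 1-cm UH is the DRH scaled by (10 mm)/d, so U_p = 274.9 × 10/8.004 = 343 L/s.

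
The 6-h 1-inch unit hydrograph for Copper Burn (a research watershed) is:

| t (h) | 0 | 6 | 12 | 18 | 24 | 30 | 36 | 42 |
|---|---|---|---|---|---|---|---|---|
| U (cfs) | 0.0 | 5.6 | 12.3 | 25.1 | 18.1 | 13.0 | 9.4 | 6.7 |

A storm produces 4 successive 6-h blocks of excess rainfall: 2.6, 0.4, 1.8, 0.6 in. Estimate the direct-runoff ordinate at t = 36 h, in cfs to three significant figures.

By discrete convolution, Q_j = Σ (P_i / 1 in) · U_{j−i}.
At t = 36 h (j=6): Q = (2.6/1)·9.4 + (0.4/1)·13.0 + (1.8/1)·18.1 + (0.6/1)·25.1 = 77.3 cfs.

Q ≈ 77.3 cfs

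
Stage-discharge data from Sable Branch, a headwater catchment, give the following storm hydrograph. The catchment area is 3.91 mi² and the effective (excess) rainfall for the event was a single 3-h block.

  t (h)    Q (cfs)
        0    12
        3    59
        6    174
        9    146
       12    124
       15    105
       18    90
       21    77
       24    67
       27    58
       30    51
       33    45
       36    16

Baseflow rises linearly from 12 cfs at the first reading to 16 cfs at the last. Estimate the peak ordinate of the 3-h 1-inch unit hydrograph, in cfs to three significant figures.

Direct runoff: 0.00, 46.67, 161.33, 133.00, 110.67, 91.33, 76.00, 62.67, 52.33, 43.00, 35.67, 29.33, 0.00 cfs; ΣQ_DR = 842.0 cfs, peak = 161.33 cfs.
Runoff depth d = ΣQ_DR·Δt / A = 842.0 × 10800 / (3.91 mi²) = 1.001 in.
The 1-inch UH is the DRH scaled by (1 in)/d, so U_p = 161.33 × 1/1.001 = 161 cfs.

U_p ≈ 161 cfs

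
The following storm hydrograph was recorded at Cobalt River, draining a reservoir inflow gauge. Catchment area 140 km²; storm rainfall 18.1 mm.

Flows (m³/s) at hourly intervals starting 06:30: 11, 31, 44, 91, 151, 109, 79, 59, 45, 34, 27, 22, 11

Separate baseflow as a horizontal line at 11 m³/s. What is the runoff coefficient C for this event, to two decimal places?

C ≈ 0.81

ΣQ_DR = 571.0 m³/s; V = ΣQ_DR·Δt = 2.056 × 10^6 m³.
Runoff depth d = V / A = 14.68 mm.
C = d / P = 14.68 / 18.1 = 0.81.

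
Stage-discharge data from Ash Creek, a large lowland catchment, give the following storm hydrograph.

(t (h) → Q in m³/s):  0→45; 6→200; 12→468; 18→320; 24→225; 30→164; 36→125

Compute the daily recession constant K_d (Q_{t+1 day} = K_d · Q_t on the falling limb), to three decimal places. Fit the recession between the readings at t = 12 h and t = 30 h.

Between t = 12 h and t = 30 h the flow falls from 468 to 164 m³/s over 3×6 h = 18 h.
Per-interval ratio K = (164/468)^(1/3) = 0.7050; K_d = K^(24/6) = 0.247.

K_d ≈ 0.247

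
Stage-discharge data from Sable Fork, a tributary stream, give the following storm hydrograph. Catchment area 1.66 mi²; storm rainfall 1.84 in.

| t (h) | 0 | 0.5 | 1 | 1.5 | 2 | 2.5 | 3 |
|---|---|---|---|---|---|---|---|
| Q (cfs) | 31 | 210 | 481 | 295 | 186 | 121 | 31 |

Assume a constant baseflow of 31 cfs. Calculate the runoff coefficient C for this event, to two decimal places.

C ≈ 0.29

ΣQ_DR = 1138 cfs; V = ΣQ_DR·Δt = 2.048 × 10^6 ft³.
Runoff depth d = V / A = 0.5312 in.
C = d / P = 0.5312 / 1.84 = 0.29.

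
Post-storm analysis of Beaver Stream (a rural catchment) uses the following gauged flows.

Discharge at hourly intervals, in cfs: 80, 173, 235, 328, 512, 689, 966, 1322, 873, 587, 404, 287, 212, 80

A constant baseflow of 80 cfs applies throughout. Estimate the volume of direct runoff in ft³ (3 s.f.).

V ≈ 2.03 × 10^7 ft³

Direct-runoff ordinates (Q − Q_b): 0.0, 93.0, 155.0, 248.0, 432.0, 609.0, 886.0, 1242.0, 793.0, 507.0, 324.0, 207.0, 132.0, 0.0 cfs.
ΣQ_DR = 5628 cfs.
With Δt = 1 h = 3600 s, V = ΣQ_DR · Δt = 5628 × 3600 = 2.03 × 10^7 ft³.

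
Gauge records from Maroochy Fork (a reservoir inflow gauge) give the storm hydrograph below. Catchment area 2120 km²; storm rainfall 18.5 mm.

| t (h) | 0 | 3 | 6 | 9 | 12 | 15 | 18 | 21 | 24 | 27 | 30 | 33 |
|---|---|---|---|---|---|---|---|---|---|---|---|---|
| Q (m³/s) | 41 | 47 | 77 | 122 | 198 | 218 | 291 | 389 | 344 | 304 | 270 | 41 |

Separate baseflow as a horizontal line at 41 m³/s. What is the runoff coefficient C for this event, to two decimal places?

C ≈ 0.51

ΣQ_DR = 1850 m³/s; V = ΣQ_DR·Δt = 1.998 × 10^7 m³.
Runoff depth d = V / A = 9.425 mm.
C = d / P = 9.425 / 18.5 = 0.51.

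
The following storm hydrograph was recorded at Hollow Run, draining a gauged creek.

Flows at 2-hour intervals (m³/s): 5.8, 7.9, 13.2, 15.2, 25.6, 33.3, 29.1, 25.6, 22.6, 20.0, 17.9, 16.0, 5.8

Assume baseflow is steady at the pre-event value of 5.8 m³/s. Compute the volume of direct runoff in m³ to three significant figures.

Direct-runoff ordinates (Q − Q_b): 0.0, 2.1, 7.4, 9.4, 19.8, 27.5, 23.3, 19.8, 16.8, 14.2, 12.1, 10.2, 0.0 m³/s.
ΣQ_DR = 162.6 m³/s.
With Δt = 2 h = 7200 s, V = ΣQ_DR · Δt = 162.6 × 7200 = 1.17 × 10^6 m³.

V ≈ 1.17 × 10^6 m³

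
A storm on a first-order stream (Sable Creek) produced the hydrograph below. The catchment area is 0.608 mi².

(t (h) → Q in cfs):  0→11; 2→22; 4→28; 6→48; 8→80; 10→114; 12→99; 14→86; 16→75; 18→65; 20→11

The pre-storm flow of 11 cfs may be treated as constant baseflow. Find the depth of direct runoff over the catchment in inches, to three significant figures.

Direct runoff: 0.0, 11.0, 17.0, 37.0, 69.0, 103.0, 88.0, 75.0, 64.0, 54.0, 0.0 cfs; ΣQ_DR = 518.0 cfs.
V = ΣQ_DR · Δt = 518.0 × 7200 s = 3.730 × 10^6 ft³.
Over A = 0.608 mi², depth = V / A = 2.64 in.

d ≈ 2.64 in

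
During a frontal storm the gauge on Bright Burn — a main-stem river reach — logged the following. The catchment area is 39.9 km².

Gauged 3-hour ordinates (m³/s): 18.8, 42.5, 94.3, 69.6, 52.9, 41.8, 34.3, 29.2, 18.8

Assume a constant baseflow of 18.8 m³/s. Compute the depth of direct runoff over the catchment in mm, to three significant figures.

d ≈ 63.1 mm

Direct runoff: 0.0, 23.7, 75.5, 50.8, 34.1, 23.0, 15.5, 10.4, 0.0 m³/s; ΣQ_DR = 233.0 m³/s.
V = ΣQ_DR · Δt = 233.0 × 10800 s = 2.516 × 10^6 m³.
Over A = 39.9 km², depth = V / A = 63.1 mm.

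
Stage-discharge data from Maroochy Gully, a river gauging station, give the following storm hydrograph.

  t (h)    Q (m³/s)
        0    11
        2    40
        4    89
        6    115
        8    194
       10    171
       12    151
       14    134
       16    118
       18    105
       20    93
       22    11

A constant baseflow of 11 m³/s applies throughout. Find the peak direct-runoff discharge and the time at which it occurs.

Subtracting baseflow gives direct-runoff ordinates: 0.0, 29.0, 78.0, 104.0, 183.0, 160.0, 140.0, 123.0, 107.0, 94.0, 82.0, 0.0 m³/s.
The maximum is 183.0 m³/s, occurring at the reading for t = 8 h.

Q_p = 183.0 m³/s at t = 8 h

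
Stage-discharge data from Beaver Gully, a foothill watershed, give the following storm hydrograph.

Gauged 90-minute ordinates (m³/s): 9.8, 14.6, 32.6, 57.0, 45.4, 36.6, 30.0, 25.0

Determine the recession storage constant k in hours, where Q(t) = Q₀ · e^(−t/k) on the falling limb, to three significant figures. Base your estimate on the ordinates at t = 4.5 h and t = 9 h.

On the falling limb, Q drops from 57.0 to 30.0 m³/s between t = 4.5 h and t = 9 h (Δt = 4.5 h).
k = −Δt / ln(Q₂/Q₁) = −4.5 / ln(30.0/57.0) = 7.01 h.

k ≈ 7.01 h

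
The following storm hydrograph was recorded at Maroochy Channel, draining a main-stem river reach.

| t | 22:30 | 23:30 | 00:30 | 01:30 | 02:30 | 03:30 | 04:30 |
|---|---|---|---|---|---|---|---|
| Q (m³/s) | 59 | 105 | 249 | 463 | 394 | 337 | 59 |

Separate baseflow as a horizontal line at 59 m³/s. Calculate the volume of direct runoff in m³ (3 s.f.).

V ≈ 4.51 × 10^6 m³

Direct-runoff ordinates (Q − Q_b): 0.0, 46.0, 190.0, 404.0, 335.0, 278.0, 0.0 m³/s.
ΣQ_DR = 1253 m³/s.
With Δt = 1 h = 3600 s, V = ΣQ_DR · Δt = 1253 × 3600 = 4.51 × 10^6 m³.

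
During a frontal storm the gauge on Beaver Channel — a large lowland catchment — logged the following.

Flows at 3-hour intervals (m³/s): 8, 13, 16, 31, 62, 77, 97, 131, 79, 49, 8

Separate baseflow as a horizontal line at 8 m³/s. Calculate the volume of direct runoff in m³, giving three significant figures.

V ≈ 5.22 × 10^6 m³

Direct-runoff ordinates (Q − Q_b): 0.0, 5.0, 8.0, 23.0, 54.0, 69.0, 89.0, 123.0, 71.0, 41.0, 0.0 m³/s.
ΣQ_DR = 483.0 m³/s.
With Δt = 3 h = 10800 s, V = ΣQ_DR · Δt = 483.0 × 10800 = 5.22 × 10^6 m³.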